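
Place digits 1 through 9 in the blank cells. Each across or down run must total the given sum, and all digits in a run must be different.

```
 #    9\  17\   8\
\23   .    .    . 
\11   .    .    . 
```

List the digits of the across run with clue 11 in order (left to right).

23 in 3 cells must be {6,8,9}; 17 in 2 cells must be {8,9}.
The 23 across and the 8 down share only 6, so R1C3 = 6.
The 11 across and the 17 down share only 8, so R2C2 = 8.
R2C3 = 8 − 6 = 2 completes the 8 down.
R1C1 = 8: the only remaining digit allowed by both the 23 across and the 9 down.
R1C2 = 23 − 14 = 9 completes the 23 across.
R2C1 = 11 − 10 = 1 completes the 11 across.

1, 8, 2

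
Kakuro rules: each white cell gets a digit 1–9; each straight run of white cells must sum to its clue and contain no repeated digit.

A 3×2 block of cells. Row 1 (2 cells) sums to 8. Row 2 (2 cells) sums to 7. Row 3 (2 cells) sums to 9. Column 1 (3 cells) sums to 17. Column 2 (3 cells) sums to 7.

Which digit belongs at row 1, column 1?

7 in 3 cells must be {1,2,4}.
Nothing is forced directly, so branch on (3,2), whose candidates are 1 or 2 or 4. If (3,2) = 2: that forces (1,2) = 1, (2,2) = 4, (3,1) = 7, after which (1,1) would have to be in {7} for the 8 across but in {1,2,4,6,8,9} for the 17 down — contradiction. If (3,2) = 4: that forces (3,1) = 5, (1,1) = 3, after which (1,2) would have to be in {5} for the 8 across but in {1,2} for the 7 down — contradiction. So (3,2) = 1.
Given what's placed, (1,2) must be 2 to fit the 8 across and 7 down.
(2,2) = 7 − 3 = 4 completes the 7 down.
(3,1) = 9 − 1 = 8 completes the 9 across.
(1,1) = 8 − 2 = 6 completes the 8 across.
(2,1) = 7 − 4 = 3 completes the 7 across.

6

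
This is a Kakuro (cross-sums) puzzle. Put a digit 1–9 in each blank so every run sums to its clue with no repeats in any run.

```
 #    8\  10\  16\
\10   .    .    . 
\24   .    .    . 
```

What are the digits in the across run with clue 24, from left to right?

24 in 3 cells must be {7,8,9}; 16 in 2 cells must be {7,9}.
The 10 across and the 16 down share only 7, so R1C3 = 7.
The 24 across and the 8 down share only 7, so R2C1 = 7.
R2C3 = 16 − 7 = 9 completes the 16 down.
R1C1 = 8 − 7 = 1 completes the 8 down.
R1C2 = 10 − 8 = 2 completes the 10 across.
R2C2 = 24 − 16 = 8 completes the 24 across.

7, 8, 9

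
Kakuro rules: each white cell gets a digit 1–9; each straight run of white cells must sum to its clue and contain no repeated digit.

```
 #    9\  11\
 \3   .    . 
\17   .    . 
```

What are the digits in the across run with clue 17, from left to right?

3 in 2 cells must be {1,2}; 17 in 2 cells must be {8,9}.
The 3 across and the 11 down share only 2, so R1C2 = 2.
The 17 across and the 9 down share only 8, so R2C1 = 8.
R2C2 = 17 − 8 = 9 completes the 17 across.
R1C1 = 3 − 2 = 1 completes the 3 across.

8, 9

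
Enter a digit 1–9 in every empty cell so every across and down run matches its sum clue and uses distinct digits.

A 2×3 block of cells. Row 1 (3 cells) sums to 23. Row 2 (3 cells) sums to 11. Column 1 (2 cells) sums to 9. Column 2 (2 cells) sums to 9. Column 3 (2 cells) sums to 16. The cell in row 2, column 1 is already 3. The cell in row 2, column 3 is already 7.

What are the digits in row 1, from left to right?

23 in 3 cells must be {6,8,9}; 16 in 2 cells must be {7,9}.
(1,1) = 9 − 3 = 6 completes the 9 down.
Given what's placed, (1,2) must be 8 to fit the 23 across and 9 down.
(1,3) = 23 − 14 = 9 completes the 23 across.
(2,2) = 11 − 10 = 1 completes the 11 across.

6 8 9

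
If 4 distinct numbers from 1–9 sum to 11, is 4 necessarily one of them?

No

The only way to make 11 from 4 distinct digits is {1,2,3,5}, which does not contain 4.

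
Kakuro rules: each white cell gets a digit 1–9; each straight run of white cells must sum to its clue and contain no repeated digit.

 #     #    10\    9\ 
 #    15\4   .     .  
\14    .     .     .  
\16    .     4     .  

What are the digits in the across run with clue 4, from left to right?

1, 3

4 in 2 cells must be {1,3}.
Given what's placed, R1C2 must be 1 to fit the 4 across and 10 down.
R1C3 = 4 − 1 = 3 completes the 4 across.
R2C2 = 10 − 5 = 5 completes the 10 down.
R3C3 = 5: the only remaining digit allowed by both the 16 across and the 9 down.
R2C3 = 9 − 8 = 1 completes the 9 down.
R3C1 = 16 − 9 = 7 completes the 16 across.
R2C1 = 14 − 6 = 8 completes the 14 across.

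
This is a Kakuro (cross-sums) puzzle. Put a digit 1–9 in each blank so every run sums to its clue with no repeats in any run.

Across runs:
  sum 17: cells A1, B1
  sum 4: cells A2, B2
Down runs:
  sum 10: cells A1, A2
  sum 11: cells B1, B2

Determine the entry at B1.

8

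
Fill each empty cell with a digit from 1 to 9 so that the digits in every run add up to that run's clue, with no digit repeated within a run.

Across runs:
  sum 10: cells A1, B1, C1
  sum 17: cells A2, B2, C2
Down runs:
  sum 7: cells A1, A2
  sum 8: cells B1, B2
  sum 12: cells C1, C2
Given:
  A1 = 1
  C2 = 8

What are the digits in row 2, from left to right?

6 3 8

C1 = 12 − 8 = 4 completes the 12 down.
A2 = 7 − 1 = 6 completes the 7 down.
B2 = 17 − 14 = 3 completes the 17 across.
B1 = 10 − 5 = 5 completes the 10 across.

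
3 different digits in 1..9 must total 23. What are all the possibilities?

{6,8,9}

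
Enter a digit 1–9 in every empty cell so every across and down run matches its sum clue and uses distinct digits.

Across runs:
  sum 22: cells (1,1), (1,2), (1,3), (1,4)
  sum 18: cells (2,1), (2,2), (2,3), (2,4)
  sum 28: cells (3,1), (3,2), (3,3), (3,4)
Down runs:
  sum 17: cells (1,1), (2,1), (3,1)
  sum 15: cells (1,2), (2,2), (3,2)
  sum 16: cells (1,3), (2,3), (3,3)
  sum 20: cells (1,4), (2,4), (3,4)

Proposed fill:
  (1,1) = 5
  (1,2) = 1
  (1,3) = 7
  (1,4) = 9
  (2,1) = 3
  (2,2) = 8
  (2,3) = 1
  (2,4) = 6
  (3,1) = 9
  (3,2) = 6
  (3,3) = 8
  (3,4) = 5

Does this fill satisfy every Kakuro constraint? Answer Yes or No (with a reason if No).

Across: 5+1+7+9=22; 3+8+1+6=18; 9+6+8+5=28. Down: 5+3+9=17; 1+8+6=15; 7+1+8=16; 9+6+5=20. No digit repeats within any run.

Yes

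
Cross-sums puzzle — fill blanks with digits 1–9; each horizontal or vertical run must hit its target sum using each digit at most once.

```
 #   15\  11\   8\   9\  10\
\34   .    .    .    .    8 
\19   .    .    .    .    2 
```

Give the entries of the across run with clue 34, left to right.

9, 4, 7, 6, 8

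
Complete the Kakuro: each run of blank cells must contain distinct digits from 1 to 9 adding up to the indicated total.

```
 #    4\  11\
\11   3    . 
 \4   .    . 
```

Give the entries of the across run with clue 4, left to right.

1 3

4 in 2 cells must be {1,3}.
R1C2 = 11 − 3 = 8 completes the 11 across.
R2C1 = 4 − 3 = 1 completes the 4 down.
R2C2 = 4 − 1 = 3 completes the 4 across.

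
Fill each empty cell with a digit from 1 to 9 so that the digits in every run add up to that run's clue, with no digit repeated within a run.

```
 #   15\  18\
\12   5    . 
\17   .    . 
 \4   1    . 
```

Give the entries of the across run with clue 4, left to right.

17 in 2 cells must be {8,9}; 4 in 2 cells must be {1,3}.
R1C2 = 12 − 5 = 7 completes the 12 across.
R2C1 = 15 − 6 = 9 completes the 15 down.
R2C2 = 17 − 9 = 8 completes the 17 across.
R3C2 = 4 − 1 = 3 completes the 4 across.

1 3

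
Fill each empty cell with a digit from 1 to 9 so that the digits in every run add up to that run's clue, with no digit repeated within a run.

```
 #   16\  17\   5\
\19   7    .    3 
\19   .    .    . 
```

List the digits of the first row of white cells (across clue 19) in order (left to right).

16 in 2 cells must be {7,9}; 17 in 2 cells must be {8,9}.
R1C2 = 19 − 10 = 9 completes the 19 across.
R2C1 = 16 − 7 = 9 completes the 16 down.
R2C2 = 17 − 9 = 8 completes the 17 down.
R2C3 = 19 − 17 = 2 completes the 19 across.

7 9 3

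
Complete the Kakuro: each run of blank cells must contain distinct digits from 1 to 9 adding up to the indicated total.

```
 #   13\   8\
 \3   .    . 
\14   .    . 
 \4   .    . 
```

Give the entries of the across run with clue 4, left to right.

3 1

3 in 2 cells must be {1,2}; 4 in 2 cells must be {1,3}.
The 14 across and the 8 down share only 5, so R2C2 = 5.
Given what's placed, R3C2 must be 1 to fit the 4 across and 8 down.
R1C2 = 8 − 6 = 2 completes the 8 down.
R2C1 = 14 − 5 = 9 completes the 14 across.
R3C1 = 4 − 1 = 3 completes the 4 across.
R1C1 = 3 − 2 = 1 completes the 3 across.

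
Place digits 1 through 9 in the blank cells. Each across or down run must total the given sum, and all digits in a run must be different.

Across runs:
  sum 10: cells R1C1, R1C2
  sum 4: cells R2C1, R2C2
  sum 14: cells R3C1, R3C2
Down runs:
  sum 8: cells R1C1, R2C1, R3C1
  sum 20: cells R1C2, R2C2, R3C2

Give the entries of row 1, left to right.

2 8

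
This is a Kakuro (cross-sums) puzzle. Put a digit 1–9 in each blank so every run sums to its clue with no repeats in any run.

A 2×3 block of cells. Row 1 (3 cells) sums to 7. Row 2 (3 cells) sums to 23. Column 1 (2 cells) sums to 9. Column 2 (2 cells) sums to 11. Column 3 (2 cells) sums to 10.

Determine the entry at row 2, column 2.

7 in 3 cells must be {1,2,4}; 23 in 3 cells must be {6,8,9}.
Nothing is forced directly, so branch on (1,2), whose candidates are 2 or 4. If (1,2) = 4: then (2,2) would have to be in {6,8,9} for the 23 across but in {7} for the 11 down — contradiction. So (1,2) = 2.
(2,2) = 11 − 2 = 9 completes the 11 down.
Nothing is forced directly, so branch on (2,1), whose candidates are 6 or 8. If (2,1) = 6: then (1,1) would have to be in {1,4} for the 7 across but in {3} for the 9 down — contradiction. So (2,1) = 8.
(1,1) = 9 − 8 = 1 completes the 9 down.
(1,3) = 7 − 3 = 4 completes the 7 across.
(2,3) = 23 − 17 = 6 completes the 23 across.

9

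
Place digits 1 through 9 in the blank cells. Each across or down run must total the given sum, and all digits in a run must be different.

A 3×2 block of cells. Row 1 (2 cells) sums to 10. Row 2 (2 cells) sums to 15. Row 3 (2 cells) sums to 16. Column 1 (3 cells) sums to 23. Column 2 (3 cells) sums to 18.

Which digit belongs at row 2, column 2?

9

16 in 2 cells must be {7,9}; 23 in 3 cells must be {6,8,9}.
The 16 across and the 23 down share only 9, so (3,1) = 9.
(3,2) = 16 − 9 = 7 completes the 16 across.
Nothing is forced directly, so branch on (1,1), whose candidates are 6 or 8. If (1,1) = 6: then (1,2) would have to be in {4} for the 10 across but in {2,3,5,6,8,9} for the 18 down — contradiction. So (1,1) = 8.
(1,2) = 10 − 8 = 2 completes the 10 across.
(2,1) = 23 − 17 = 6 completes the 23 down.
(2,2) = 15 − 6 = 9 completes the 15 across.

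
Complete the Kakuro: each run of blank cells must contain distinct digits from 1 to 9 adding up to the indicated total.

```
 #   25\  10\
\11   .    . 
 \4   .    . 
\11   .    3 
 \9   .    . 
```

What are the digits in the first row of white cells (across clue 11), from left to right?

9 2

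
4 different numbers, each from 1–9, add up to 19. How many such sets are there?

11

4 distinct digits from 1–9 sum between 10 and 30.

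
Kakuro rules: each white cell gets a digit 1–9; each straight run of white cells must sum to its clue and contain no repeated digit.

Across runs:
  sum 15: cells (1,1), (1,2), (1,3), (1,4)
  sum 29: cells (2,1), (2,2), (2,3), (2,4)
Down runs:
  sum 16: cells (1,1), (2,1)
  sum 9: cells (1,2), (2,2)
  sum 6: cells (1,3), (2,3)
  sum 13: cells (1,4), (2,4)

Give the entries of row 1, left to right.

7 2 1 5

29 in 4 cells must be {5,7,8,9}; 16 in 2 cells must be {7,9}.
Only 5 fits (2,3) under both its across sum 29 and down sum 6.
(1,3) = 6 − 5 = 1 completes the 6 down.
Nothing is forced directly, so branch on (1,1), whose candidates are 7 or 9. If (1,1) = 9: then (1,4) would have to be in {2,3} for the 15 across but in {4,5,6,7,8,9} for the 13 down — contradiction. So (1,1) = 7.
(2,1) = 16 − 7 = 9 completes the 16 down.
No cell is forced outright now. (2,2) can only be 7 or 8 (the digits allowed by both its 29 across and its 9 down). If (2,2) = 8: then (1,2) would have to be in {2,3,4,5} for the 15 across but in {1} for the 9 down — contradiction. So (2,2) = 7.
(1,2) = 9 − 7 = 2 completes the 9 down.
(1,4) = 15 − 10 = 5 completes the 15 across.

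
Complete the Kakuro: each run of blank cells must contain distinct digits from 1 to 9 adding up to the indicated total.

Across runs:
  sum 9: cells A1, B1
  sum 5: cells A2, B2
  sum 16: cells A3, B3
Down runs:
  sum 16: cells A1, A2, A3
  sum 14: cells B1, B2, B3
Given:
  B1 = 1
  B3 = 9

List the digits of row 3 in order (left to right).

16 in 2 cells must be {7,9}.
A1 = 9 − 1 = 8 completes the 9 across.
B2 = 14 − 10 = 4 completes the 14 down.
A3 = 16 − 9 = 7 completes the 16 across.
A2 = 5 − 4 = 1 completes the 5 across.

7 9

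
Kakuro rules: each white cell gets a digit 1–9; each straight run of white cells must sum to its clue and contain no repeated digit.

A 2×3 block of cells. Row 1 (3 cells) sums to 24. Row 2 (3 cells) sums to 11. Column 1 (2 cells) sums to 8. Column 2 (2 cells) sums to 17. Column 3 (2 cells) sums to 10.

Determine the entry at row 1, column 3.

24 in 3 cells must be {7,8,9}; 17 in 2 cells must be {8,9}.
The 24 across and the 8 down share only 7, so (1,1) = 7.
(2,1) = 8 − 7 = 1 completes the 8 down.
Given what's placed, (2,2) must be 8 to fit the 11 across and 17 down.
(2,3) = 11 − 9 = 2 completes the 11 across.
(1,2) = 17 − 8 = 9 completes the 17 down.
(1,3) = 24 − 16 = 8 completes the 24 across.

8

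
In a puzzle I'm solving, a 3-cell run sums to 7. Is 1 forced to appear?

The only way to make 7 from 3 distinct digits is {1,2,4}, which contains 1.

Yes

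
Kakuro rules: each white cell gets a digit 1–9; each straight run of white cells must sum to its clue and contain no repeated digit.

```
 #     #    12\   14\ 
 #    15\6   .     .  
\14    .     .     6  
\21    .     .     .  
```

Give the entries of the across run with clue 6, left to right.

Given what's placed, R2C1 must be 7 to fit the 14 across and 15 down.
R2C2 = 14 − 13 = 1 completes the 14 across.
R3C1 = 15 − 7 = 8 completes the 15 down.
Given what's placed, R3C3 must be 7 to fit the 21 across and 14 down.
R1C3 = 14 − 13 = 1 completes the 14 down.
R3C2 = 21 − 15 = 6 completes the 21 across.
R1C2 = 6 − 1 = 5 completes the 6 across.

5, 1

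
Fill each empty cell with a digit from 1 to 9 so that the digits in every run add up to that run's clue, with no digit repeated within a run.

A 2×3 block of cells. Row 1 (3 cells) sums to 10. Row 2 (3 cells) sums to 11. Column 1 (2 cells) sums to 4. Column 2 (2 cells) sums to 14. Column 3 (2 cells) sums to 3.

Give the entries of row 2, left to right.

4 in 2 cells must be {1,3}; 3 in 2 cells must be {1,2}.
Nothing is forced directly, so branch on (1,2), whose candidates are 5 or 6. If (1,2) = 5: then (2,2) would have to be in {1,2,3,4,5,6,7,8} for the 11 across but in {9} for the 14 down — contradiction. So (1,2) = 6.
Given what's placed, (1,3) must be 1 to fit the 10 across and 3 down.
(2,2) = 14 − 6 = 8 completes the 14 down.
(2,3) = 3 − 1 = 2 completes the 3 down.
(1,1) = 10 − 7 = 3 completes the 10 across.
(2,1) = 11 − 10 = 1 completes the 11 across.

1 8 2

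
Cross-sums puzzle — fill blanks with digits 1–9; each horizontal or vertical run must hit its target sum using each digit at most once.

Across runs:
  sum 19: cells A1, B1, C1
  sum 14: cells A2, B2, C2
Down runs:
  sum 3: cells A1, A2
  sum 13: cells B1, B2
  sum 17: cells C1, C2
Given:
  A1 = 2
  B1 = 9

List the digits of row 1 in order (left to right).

2 9 8

3 in 2 cells must be {1,2}; 17 in 2 cells must be {8,9}.
C1 = 19 − 11 = 8 completes the 19 across.
A2 = 3 − 2 = 1 completes the 3 down.
B2 = 13 − 9 = 4 completes the 13 down.
C2 = 14 − 5 = 9 completes the 14 across.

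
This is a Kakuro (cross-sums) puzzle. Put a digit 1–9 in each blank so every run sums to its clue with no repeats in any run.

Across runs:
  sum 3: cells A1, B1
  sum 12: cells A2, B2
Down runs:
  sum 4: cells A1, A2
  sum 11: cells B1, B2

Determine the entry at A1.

1

3 in 2 cells must be {1,2}; 4 in 2 cells must be {1,3}.
The 3 across and the 4 down share only 1, so A1 = 1.
B1 = 3 − 1 = 2 completes the 3 across.
A2 = 4 − 1 = 3 completes the 4 down.
B2 = 12 − 3 = 9 completes the 12 across.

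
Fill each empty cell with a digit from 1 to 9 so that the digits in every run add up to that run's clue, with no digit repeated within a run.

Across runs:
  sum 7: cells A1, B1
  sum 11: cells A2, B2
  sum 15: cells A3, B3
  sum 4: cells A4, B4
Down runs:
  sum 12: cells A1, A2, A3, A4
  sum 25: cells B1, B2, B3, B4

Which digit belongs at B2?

8

4 in 2 cells must be {1,3}.
Only 6 fits A3 under both its across sum 15 and down sum 12.
B3 = 15 − 6 = 9 completes the 15 across.
Nothing is forced directly, so branch on A2, whose candidates are 2 or 3. If A2 = 2: then B2 would have to be in {9} for the 11 across but in {1,2,3,4,5,6,7,8} for the 25 down — contradiction. So A2 = 3.
B2 = 11 − 3 = 8 completes the 11 across.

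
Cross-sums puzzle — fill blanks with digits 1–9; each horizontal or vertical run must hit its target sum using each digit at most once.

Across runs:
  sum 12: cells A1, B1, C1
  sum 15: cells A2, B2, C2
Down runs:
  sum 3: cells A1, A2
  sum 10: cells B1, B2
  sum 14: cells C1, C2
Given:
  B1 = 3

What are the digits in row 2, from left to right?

3 in 2 cells must be {1,2}.
B2 = 10 − 3 = 7 completes the 10 down.
A2 = 2: the only remaining digit allowed by both the 15 across and the 3 down.
C2 = 15 − 9 = 6 completes the 15 across.
A1 = 3 − 2 = 1 completes the 3 down.
C1 = 12 − 4 = 8 completes the 12 across.

2, 7, 6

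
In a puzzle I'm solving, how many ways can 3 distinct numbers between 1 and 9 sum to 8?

3 distinct digits from 1–9 sum between 6 and 24.
Enumerating: {1,2,5}, {1,3,4}.

2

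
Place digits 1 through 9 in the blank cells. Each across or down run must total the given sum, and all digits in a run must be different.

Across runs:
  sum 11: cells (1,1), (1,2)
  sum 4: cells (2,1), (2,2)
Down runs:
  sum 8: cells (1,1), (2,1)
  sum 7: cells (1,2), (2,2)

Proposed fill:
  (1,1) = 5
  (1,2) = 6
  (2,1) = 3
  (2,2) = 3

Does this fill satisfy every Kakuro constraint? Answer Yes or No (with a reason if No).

No — the down run (1,2)–(2,2) sums to 9, not 7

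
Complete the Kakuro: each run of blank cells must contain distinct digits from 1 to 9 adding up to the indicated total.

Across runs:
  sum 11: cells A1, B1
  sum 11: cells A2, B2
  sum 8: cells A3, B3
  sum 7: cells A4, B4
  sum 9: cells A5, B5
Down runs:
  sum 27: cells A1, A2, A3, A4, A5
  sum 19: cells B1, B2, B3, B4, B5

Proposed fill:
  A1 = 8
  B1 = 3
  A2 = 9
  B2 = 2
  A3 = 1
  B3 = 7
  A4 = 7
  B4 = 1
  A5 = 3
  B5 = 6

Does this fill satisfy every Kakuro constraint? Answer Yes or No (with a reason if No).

No — the across run A4–B4 sums to 8, not 7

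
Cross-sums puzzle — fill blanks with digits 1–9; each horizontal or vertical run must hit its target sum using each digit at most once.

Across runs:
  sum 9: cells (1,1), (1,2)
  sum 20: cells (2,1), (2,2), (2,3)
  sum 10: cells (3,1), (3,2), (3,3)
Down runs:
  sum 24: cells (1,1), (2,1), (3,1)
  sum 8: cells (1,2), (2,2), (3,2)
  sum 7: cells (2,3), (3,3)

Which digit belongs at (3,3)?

24 in 3 cells must be {7,8,9}.
Only 7 fits (3,1) under both its across sum 10 and down sum 24.
Given what's placed, (1,1) must be 8 to fit the 9 across and 24 down.
(1,2) = 9 − 8 = 1 completes the 9 across.
(2,1) = 24 − 15 = 9 completes the 24 down.
(3,2) = 2: the only remaining digit allowed by both the 10 across and the 8 down.
(3,3) = 10 − 9 = 1 completes the 10 across.

1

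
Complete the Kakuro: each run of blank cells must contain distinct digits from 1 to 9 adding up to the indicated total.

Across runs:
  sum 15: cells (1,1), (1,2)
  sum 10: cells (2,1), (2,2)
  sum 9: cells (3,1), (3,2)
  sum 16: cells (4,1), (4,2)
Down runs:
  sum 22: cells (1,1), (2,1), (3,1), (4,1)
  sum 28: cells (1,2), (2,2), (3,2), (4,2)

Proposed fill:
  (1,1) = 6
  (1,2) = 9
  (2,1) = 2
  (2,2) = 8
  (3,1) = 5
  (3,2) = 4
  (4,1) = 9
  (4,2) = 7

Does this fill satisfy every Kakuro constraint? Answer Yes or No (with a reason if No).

Yes

Across: 6+9=15; 2+8=10; 5+4=9; 9+7=16. Down: 6+2+5+9=22; 9+8+4+7=28. No digit repeats within any run.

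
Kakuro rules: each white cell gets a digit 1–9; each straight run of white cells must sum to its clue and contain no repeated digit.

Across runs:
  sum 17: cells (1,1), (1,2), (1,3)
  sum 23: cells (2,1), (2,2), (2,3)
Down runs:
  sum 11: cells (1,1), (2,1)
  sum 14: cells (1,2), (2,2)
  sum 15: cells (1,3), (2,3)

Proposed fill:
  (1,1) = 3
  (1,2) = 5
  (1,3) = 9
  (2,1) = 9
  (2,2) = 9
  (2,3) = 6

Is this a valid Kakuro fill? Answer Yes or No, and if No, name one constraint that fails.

No — the down run (1,1)–(2,1) sums to 12, not 11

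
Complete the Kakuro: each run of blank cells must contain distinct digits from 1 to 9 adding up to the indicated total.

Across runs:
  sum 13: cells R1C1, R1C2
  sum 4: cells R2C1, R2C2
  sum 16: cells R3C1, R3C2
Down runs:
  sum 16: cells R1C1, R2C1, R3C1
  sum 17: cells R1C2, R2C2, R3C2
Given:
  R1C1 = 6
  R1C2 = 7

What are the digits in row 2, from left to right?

3 1

4 in 2 cells must be {1,3}; 16 in 2 cells must be {7,9}.
R2C2 = 1: the only remaining digit allowed by both the 4 across and the 17 down.
R3C2 = 17 − 8 = 9 completes the 17 down.
R2C1 = 4 − 1 = 3 completes the 4 across.
R3C1 = 16 − 9 = 7 completes the 16 across.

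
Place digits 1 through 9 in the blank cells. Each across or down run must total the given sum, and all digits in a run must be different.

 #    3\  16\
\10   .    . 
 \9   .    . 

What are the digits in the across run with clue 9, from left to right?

3 in 2 cells must be {1,2}; 16 in 2 cells must be {7,9}.
The 9 across and the 16 down share only 7, so R2C2 = 7.
R1C2 = 16 − 7 = 9 completes the 16 down.
R2C1 = 9 − 7 = 2 completes the 9 across.
R1C1 = 10 − 9 = 1 completes the 10 across.

2 7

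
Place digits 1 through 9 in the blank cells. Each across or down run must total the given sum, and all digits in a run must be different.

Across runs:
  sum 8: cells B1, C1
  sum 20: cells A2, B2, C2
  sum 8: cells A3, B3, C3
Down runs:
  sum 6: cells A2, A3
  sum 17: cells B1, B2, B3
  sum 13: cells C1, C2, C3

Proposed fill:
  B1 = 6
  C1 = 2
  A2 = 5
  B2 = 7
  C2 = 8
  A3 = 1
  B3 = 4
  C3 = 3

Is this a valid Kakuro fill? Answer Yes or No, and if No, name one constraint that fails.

Yes

Across: 6+2=8; 5+7+8=20; 1+4+3=8. Down: 5+1=6; 6+7+4=17; 2+8+3=13. No digit repeats within any run.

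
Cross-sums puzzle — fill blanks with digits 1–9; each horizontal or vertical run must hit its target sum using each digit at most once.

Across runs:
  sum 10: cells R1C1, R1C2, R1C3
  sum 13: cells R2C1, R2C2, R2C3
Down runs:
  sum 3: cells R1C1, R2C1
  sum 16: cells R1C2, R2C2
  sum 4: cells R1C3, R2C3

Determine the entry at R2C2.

9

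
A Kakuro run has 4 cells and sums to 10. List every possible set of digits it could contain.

4 distinct digits from 1–9 sum between 10 and 30.
Only one set works: {1,2,3,4}.

{1,2,3,4}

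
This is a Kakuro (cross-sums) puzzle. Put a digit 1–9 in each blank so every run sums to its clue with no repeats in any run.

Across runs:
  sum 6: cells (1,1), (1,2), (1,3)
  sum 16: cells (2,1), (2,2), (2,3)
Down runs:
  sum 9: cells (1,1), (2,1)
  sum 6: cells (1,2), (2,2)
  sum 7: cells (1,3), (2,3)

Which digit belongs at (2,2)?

6 in 3 cells must be {1,2,3}.
Nothing is forced directly, so branch on (1,3), whose candidates are 1 or 2 or 3. If (1,3) = 1: that forces (1,2) = 2, (2,2) = 4, after which (2,3) would have to be in {3,5,7,9} for the 16 across but in {6} for the 7 down — contradiction. If (1,3) = 2: that forces (1,2) = 1, (2,2) = 5, after which (2,3) would have to be in {2,3,4,7,8,9} for the 16 across but in {5} for the 7 down — contradiction. So (1,3) = 3.
(2,3) = 7 − 3 = 4 completes the 7 down.
Given what's placed, (2,2) must be 5 to fit the 16 across and 6 down.
(1,2) = 6 − 5 = 1 completes the 6 down.
(2,1) = 16 − 9 = 7 completes the 16 across.
(1,1) = 6 − 4 = 2 completes the 6 across.

5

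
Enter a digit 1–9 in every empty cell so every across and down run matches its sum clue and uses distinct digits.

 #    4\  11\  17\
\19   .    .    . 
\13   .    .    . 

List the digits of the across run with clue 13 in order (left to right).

1, 4, 8

4 in 2 cells must be {1,3}; 17 in 2 cells must be {8,9}.
The 19 across and the 4 down share only 3, so R1C1 = 3.
Given what's placed, R1C3 must be 9 to fit the 19 across and 17 down.
R2C1 = 4 − 3 = 1 completes the 4 down.
R2C3 = 17 − 9 = 8 completes the 17 down.
R1C2 = 19 − 12 = 7 completes the 19 across.
R2C2 = 13 − 9 = 4 completes the 13 across.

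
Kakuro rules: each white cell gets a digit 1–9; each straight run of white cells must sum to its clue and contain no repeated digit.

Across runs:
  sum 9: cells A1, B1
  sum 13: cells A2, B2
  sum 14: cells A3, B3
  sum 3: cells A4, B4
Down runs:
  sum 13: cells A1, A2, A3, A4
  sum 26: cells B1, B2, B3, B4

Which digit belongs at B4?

3 in 2 cells must be {1,2}.
Only 2 fits B4 under both its across sum 3 and down sum 26.

2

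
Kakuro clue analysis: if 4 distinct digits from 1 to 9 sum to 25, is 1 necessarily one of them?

No

Counterexample: {2,6,8,9} sums to 25 without using 1.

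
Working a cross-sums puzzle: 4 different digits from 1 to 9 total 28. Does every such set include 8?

Yes

Every partition of 28 into 4 distinct digits includes 8: {4,7,8,9}, {5,6,8,9}.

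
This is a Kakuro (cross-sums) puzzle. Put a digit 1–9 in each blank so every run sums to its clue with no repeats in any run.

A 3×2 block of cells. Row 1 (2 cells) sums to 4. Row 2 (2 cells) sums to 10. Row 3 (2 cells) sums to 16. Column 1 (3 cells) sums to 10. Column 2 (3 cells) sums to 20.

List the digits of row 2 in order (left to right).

4 in 2 cells must be {1,3}; 16 in 2 cells must be {7,9}.
The 4 across and the 20 down share only 3, so (1,2) = 3.
The 16 across and the 10 down share only 7, so (3,1) = 7.
(3,2) = 16 − 7 = 9 completes the 16 across.
(1,1) = 4 − 3 = 1 completes the 4 across.
(2,1) = 10 − 8 = 2 completes the 10 down.
(2,2) = 10 − 2 = 8 completes the 10 across.

2, 8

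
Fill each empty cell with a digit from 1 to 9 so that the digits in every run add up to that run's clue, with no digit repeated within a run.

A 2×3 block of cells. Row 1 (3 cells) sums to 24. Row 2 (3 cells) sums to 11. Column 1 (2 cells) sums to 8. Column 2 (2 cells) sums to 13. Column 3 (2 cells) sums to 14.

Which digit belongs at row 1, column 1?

7

24 in 3 cells must be {7,8,9}.
The 24 across and the 8 down share only 7, so (1,1) = 7.
(2,1) = 8 − 7 = 1 completes the 8 down.
Nothing is forced directly, so branch on (2,3), whose candidates are 6 or 8. If (2,3) = 8: then (1,3) would have to be in {8,9} for the 24 across but in {6} for the 14 down — contradiction. So (2,3) = 6.
(1,3) = 14 − 6 = 8 completes the 14 down.
(2,2) = 11 − 7 = 4 completes the 11 across.
(1,2) = 24 − 15 = 9 completes the 24 across.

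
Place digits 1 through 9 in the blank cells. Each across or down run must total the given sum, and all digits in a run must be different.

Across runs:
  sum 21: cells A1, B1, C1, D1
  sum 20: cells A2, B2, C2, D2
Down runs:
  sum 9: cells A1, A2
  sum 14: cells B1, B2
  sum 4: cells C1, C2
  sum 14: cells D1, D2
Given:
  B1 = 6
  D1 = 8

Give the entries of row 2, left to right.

5, 8, 1, 6

4 in 2 cells must be {1,3}.
C1 = 3: the only remaining digit allowed by both the 21 across and the 4 down.
B2 = 14 − 6 = 8 completes the 14 down.
C2 = 4 − 3 = 1 completes the 4 down.
D2 = 14 − 8 = 6 completes the 14 down.
A1 = 21 − 17 = 4 completes the 21 across.
A2 = 20 − 15 = 5 completes the 20 across.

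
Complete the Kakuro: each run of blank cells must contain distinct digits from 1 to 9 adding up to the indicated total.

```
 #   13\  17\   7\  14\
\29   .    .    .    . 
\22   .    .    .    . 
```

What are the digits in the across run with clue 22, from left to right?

6, 9, 2, 5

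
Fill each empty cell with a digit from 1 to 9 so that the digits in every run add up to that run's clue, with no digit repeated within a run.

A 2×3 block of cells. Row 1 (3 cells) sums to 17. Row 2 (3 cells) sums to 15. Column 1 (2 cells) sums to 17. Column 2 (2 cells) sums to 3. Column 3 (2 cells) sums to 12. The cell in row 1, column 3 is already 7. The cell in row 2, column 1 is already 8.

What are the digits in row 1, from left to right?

9 1 7

17 in 2 cells must be {8,9}; 3 in 2 cells must be {1,2}.
(1,1) = 17 − 8 = 9 completes the 17 down.
(1,2) = 17 − 16 = 1 completes the 17 across.
(2,2) = 3 − 1 = 2 completes the 3 down.
(2,3) = 15 − 10 = 5 completes the 15 across.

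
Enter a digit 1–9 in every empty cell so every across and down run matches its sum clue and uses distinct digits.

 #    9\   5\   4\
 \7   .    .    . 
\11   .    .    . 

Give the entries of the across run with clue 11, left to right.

7, 1, 3

7 in 3 cells must be {1,2,4}; 4 in 2 cells must be {1,3}.
The 7 across and the 4 down share only 1, so R1C3 = 1.
R2C3 = 4 − 1 = 3 completes the 4 down.
Nothing is forced directly, so branch on R2C2, whose candidates are 1 or 2. If R2C2 = 2: then R1C2 would have to be in {2,4} for the 7 across but in {3} for the 5 down — contradiction. So R2C2 = 1.
R1C2 = 5 − 1 = 4 completes the 5 down.
R2C1 = 11 − 4 = 7 completes the 11 across.
R1C1 = 7 − 5 = 2 completes the 7 across.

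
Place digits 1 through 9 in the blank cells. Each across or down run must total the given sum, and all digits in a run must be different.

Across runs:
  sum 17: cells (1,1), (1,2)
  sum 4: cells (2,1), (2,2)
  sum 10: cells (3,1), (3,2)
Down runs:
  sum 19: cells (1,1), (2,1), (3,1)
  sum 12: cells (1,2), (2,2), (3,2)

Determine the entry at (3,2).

3

17 in 2 cells must be {8,9}; 4 in 2 cells must be {1,3}.
The 4 across and the 19 down share only 3, so (2,1) = 3.
(2,2) = 4 − 3 = 1 completes the 4 across.
Given what's placed, (1,1) must be 9 to fit the 17 across and 19 down.
(1,2) = 17 − 9 = 8 completes the 17 across.
(3,1) = 19 − 12 = 7 completes the 19 down.
(3,2) = 10 − 7 = 3 completes the 10 across.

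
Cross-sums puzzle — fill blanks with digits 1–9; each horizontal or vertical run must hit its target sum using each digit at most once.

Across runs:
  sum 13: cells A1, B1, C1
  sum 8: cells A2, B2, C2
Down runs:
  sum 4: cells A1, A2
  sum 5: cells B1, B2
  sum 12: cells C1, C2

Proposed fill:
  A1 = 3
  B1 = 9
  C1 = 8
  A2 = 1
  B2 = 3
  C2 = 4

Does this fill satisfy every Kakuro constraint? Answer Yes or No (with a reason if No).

No — the down run B1–B2 sums to 12, not 5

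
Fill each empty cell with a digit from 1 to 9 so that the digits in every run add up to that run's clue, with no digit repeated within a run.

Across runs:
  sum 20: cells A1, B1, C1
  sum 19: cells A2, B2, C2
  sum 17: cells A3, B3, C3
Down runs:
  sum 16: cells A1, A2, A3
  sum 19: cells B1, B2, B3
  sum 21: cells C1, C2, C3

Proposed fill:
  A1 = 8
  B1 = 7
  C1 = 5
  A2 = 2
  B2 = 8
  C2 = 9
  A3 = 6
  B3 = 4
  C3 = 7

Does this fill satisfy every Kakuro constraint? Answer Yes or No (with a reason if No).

Yes

Across: 8+7+5=20; 2+8+9=19; 6+4+7=17. Down: 8+2+6=16; 7+8+4=19; 5+9+7=21. No digit repeats within any run.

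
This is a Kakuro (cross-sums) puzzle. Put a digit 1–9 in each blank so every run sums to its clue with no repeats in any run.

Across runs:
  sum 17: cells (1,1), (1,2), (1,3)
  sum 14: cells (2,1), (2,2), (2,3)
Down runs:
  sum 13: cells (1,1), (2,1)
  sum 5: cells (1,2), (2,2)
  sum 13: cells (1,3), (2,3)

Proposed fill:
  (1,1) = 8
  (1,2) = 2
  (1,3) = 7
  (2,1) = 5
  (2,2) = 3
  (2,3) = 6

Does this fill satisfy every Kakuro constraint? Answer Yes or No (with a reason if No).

Across: 8+2+7=17; 5+3+6=14. Down: 8+5=13; 2+3=5; 7+6=13. No digit repeats within any run.

Yes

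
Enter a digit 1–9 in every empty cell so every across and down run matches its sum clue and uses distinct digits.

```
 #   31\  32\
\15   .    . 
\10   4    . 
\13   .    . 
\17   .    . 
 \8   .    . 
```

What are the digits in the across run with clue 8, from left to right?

3 5

17 in 2 cells must be {8,9}.
R2C2 = 10 − 4 = 6 completes the 10 across.
Nothing is forced directly, so branch on R5C2, whose candidates are 2 or 5 or 7. If R5C2 = 2: that forces R5C1 = 6, R4C1 = 9, R4C2 = 8, R1C1 = 7, after which R1C2 would have to be in {8} for the 15 across but in {7,9} for the 32 down — contradiction. If R5C2 = 7: then R5C1 would have to be in {1} for the 8 across but in {3,5,6,7,8,9} for the 31 down — contradiction. So R5C2 = 5.
R5C1 = 8 − 5 = 3 completes the 8 across.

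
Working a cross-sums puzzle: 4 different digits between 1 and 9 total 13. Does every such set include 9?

No

Counterexample: {1,2,3,7} sums to 13 without using 9.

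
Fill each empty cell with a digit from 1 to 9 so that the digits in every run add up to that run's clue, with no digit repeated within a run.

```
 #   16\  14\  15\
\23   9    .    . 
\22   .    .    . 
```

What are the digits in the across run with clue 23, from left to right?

9 8 6

23 in 3 cells must be {6,8,9}; 16 in 2 cells must be {7,9}.
R2C1 = 16 − 9 = 7 completes the 16 down.
Nothing is forced directly, so branch on R2C2, whose candidates are 6 or 9. If R2C2 = 9: then R1C2 would have to be in {6,8} for the 23 across but in {5} for the 14 down — contradiction. So R2C2 = 6.
R1C2 = 14 − 6 = 8 completes the 14 down.
R1C3 = 23 − 17 = 6 completes the 23 across.
R2C3 = 22 − 13 = 9 completes the 22 across.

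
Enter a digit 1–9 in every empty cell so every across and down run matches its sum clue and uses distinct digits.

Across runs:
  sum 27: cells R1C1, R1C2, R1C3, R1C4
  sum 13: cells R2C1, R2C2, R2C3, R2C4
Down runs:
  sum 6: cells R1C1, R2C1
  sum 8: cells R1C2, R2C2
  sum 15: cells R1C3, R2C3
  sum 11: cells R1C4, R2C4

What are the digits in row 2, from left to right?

1 2 6 4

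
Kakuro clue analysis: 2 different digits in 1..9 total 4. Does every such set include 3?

The only way to make 4 from 2 distinct digits is {1,3}, which contains 3.

Yes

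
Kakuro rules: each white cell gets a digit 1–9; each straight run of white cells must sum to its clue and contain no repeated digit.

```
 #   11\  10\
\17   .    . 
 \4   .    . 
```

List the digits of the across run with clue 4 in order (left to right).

3, 1

17 in 2 cells must be {8,9}; 4 in 2 cells must be {1,3}.
The 4 across and the 11 down share only 3, so R2C1 = 3.
R2C2 = 4 − 3 = 1 completes the 4 across.
R1C1 = 11 − 3 = 8 completes the 11 down.
R1C2 = 17 − 8 = 9 completes the 17 across.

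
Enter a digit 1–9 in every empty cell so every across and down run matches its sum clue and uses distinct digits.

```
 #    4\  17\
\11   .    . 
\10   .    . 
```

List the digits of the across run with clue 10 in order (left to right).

1 9

4 in 2 cells must be {1,3}; 17 in 2 cells must be {8,9}.
The 11 across and the 4 down share only 3, so R1C1 = 3.
R1C2 = 11 − 3 = 8 completes the 11 across.
R2C1 = 4 − 3 = 1 completes the 4 down.
R2C2 = 10 − 1 = 9 completes the 10 across.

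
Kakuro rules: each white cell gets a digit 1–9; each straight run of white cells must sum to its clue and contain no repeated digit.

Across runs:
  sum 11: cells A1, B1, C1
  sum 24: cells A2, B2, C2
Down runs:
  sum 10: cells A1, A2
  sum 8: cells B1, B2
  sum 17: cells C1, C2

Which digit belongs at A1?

24 in 3 cells must be {7,8,9}; 17 in 2 cells must be {8,9}.
The 11 across and the 17 down share only 8, so C1 = 8.
The 24 across and the 8 down share only 7, so B2 = 7.
C2 = 17 − 8 = 9 completes the 17 down.
B1 = 8 − 7 = 1 completes the 8 down.
A2 = 24 − 16 = 8 completes the 24 across.
A1 = 11 − 9 = 2 completes the 11 across.

2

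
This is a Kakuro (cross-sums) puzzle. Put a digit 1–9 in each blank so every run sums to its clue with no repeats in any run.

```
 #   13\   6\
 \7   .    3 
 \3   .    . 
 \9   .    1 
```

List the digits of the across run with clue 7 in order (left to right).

4 3

3 in 2 cells must be {1,2}; 6 in 3 cells must be {1,2,3}.
R1C1 = 7 − 3 = 4 completes the 7 across.
R2C2 = 6 − 4 = 2 completes the 6 down.
R3C1 = 9 − 1 = 8 completes the 9 across.
R2C1 = 3 − 2 = 1 completes the 3 across.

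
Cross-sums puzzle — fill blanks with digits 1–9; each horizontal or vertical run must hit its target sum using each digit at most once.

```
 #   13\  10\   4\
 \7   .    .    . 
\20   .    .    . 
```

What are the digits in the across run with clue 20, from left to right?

9, 8, 3

7 in 3 cells must be {1,2,4}; 4 in 2 cells must be {1,3}.
The 7 across and the 13 down share only 4, so R1C1 = 4.
Given what's placed, R1C3 must be 1 to fit the 7 across and 4 down.
R2C1 = 13 − 4 = 9 completes the 13 down.
R2C3 = 4 − 1 = 3 completes the 4 down.
R1C2 = 7 − 5 = 2 completes the 7 across.
R2C2 = 20 − 12 = 8 completes the 20 across.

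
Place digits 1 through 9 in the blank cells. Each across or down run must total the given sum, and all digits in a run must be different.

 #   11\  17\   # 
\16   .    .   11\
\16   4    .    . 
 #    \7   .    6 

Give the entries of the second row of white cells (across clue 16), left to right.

16 in 2 cells must be {7,9}.
R1C1 = 11 − 4 = 7 completes the 11 down.
R1C2 = 16 − 7 = 9 completes the 16 across.
R2C3 = 11 − 6 = 5 completes the 11 down.
R3C2 = 7 − 6 = 1 completes the 7 across.
R2C2 = 16 − 9 = 7 completes the 16 across.

4 7 5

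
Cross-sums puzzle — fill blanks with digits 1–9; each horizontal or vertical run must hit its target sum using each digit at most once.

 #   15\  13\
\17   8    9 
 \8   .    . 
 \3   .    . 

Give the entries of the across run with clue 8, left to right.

17 in 2 cells must be {8,9}; 3 in 2 cells must be {1,2}.
R3C2 = 1: the only remaining digit allowed by both the 3 across and the 13 down.
R2C2 = 13 − 10 = 3 completes the 13 down.
R3C1 = 3 − 1 = 2 completes the 3 across.
R2C1 = 8 − 3 = 5 completes the 8 across.

5, 3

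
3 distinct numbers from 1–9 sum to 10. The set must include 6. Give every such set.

{1,3,6}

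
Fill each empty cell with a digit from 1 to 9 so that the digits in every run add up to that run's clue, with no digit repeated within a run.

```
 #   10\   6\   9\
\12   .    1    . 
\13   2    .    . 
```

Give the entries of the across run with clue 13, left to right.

2 5 6

R1C1 = 10 − 2 = 8 completes the 10 down.
R1C3 = 12 − 9 = 3 completes the 12 across.
R2C2 = 6 − 1 = 5 completes the 6 down.
R2C3 = 13 − 7 = 6 completes the 13 across.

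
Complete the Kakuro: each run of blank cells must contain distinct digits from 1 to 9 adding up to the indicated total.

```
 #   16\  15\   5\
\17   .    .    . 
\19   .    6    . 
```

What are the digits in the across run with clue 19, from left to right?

9 6 4

16 in 2 cells must be {7,9}.
R1C2 = 15 − 6 = 9 completes the 15 down.
Given what's placed, R2C1 must be 9 to fit the 19 across and 16 down.
R2C3 = 19 − 15 = 4 completes the 19 across.
R1C1 = 16 − 9 = 7 completes the 16 down.
R1C3 = 17 − 16 = 1 completes the 17 across.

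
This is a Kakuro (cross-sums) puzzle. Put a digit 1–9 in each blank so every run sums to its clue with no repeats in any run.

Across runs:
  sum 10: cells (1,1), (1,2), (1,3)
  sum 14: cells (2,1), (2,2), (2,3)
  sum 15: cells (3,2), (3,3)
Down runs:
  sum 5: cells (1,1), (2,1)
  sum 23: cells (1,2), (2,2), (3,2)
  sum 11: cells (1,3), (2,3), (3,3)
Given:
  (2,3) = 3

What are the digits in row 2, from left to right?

2 9 3

23 in 3 cells must be {6,8,9}.
The 10 across and the 23 down share only 6, so (1,2) = 6.
(1,3) = 1: the only remaining digit allowed by both the 10 across and the 11 down.
(2,2) = 9: the only remaining digit allowed by both the 14 across and the 23 down.
(3,2) = 23 − 15 = 8 completes the 23 down.
(3,3) = 15 − 8 = 7 completes the 15 across.
(1,1) = 10 − 7 = 3 completes the 10 across.
(2,1) = 14 − 12 = 2 completes the 14 across.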